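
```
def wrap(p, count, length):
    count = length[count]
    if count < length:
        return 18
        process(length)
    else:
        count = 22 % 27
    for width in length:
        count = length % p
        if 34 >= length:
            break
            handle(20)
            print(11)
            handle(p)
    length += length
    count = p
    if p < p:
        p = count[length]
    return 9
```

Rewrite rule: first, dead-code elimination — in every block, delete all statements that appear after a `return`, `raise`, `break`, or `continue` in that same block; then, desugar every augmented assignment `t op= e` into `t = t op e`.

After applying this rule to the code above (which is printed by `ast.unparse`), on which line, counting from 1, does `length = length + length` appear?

11

Transformed code:
def wrap(p, count, length):
    count = length[count]
    if count < length:
        return 18
    else:
        count = 22 % 27
    for width in length:
        count = length % p
        if 34 >= length:
            break
    length = length + length
    count = p
    if p < p:
        p = count[length]
    return 9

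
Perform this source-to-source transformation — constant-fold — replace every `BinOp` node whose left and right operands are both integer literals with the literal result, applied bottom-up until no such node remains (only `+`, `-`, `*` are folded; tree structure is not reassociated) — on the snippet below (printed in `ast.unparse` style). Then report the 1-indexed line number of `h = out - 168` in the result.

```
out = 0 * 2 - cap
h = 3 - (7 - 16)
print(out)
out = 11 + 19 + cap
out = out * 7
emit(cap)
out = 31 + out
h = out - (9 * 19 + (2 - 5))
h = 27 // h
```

8

Transformed code:
out = 0 - cap
h = 12
print(out)
out = 30 + cap
out = out * 7
emit(cap)
out = 31 + out
h = out - 168
h = 27 // h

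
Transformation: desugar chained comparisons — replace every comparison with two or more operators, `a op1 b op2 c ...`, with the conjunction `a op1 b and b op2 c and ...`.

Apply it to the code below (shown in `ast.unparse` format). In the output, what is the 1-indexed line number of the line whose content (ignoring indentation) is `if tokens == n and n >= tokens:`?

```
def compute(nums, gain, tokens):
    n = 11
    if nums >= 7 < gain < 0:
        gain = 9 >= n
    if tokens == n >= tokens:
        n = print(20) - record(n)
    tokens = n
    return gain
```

5

Transformed code:
def compute(nums, gain, tokens):
    n = 11
    if nums >= 7 and 7 < gain and (gain < 0):
        gain = 9 >= n
    if tokens == n and n >= tokens:
        n = print(20) - record(n)
    tokens = n
    return gain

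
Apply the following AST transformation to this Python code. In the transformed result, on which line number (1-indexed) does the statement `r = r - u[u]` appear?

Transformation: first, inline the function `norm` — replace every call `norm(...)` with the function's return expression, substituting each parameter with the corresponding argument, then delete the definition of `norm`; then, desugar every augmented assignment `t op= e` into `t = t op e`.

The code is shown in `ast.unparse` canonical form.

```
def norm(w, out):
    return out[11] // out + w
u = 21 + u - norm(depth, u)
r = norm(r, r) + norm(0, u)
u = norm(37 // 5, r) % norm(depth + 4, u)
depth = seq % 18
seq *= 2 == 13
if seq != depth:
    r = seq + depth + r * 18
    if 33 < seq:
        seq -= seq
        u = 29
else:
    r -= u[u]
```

12

Transformed code:
u = 21 + u - (u[11] // u + depth)
r = r[11] // r + r + (u[11] // u + 0)
u = (r[11] // r + 37 // 5) % (u[11] // u + (depth + 4))
depth = seq % 18
seq = seq * (2 == 13)
if seq != depth:
    r = seq + depth + r * 18
    if 33 < seq:
        seq = seq - seq
        u = 29
else:
    r = r - u[u]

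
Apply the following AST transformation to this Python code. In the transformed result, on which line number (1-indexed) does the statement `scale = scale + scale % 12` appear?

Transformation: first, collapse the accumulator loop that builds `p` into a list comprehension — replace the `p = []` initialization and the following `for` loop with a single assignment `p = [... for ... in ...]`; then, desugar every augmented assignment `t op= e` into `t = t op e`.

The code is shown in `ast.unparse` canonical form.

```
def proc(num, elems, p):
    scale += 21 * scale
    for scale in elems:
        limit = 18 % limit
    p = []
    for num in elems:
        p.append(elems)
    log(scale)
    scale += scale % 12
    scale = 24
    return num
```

Transformed code:
def proc(num, elems, p):
    scale = scale + 21 * scale
    for scale in elems:
        limit = 18 % limit
    p = [elems for num in elems]
    log(scale)
    scale = scale + scale % 12
    scale = 24
    return num

7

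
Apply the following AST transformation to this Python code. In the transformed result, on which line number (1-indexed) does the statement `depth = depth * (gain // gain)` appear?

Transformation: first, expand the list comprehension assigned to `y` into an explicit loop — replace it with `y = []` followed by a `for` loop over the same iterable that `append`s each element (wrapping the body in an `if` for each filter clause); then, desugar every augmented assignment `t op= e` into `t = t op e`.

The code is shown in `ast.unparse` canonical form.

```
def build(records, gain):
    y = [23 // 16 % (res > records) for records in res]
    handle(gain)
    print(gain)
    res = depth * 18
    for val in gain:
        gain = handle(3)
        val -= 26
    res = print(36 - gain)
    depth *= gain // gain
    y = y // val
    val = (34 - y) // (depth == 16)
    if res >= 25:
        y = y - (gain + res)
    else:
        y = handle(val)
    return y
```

Transformed code:
def build(records, gain):
    y = []
    for records in res:
        y.append(23 // 16 % (res > records))
    handle(gain)
    print(gain)
    res = depth * 18
    for val in gain:
        gain = handle(3)
        val = val - 26
    res = print(36 - gain)
    depth = depth * (gain // gain)
    y = y // val
    val = (34 - y) // (depth == 16)
    if res >= 25:
        y = y - (gain + res)
    else:
        y = handle(val)
    return y

12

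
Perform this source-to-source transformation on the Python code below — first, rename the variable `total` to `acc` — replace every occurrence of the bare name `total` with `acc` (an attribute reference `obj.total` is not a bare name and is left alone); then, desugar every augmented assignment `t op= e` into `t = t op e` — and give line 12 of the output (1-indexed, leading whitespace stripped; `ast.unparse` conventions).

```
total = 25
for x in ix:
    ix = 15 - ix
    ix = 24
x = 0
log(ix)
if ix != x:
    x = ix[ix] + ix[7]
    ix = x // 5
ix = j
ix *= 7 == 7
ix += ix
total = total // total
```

ix = ix + ix

Transformed code:
acc = 25
for x in ix:
    ix = 15 - ix
    ix = 24
x = 0
log(ix)
if ix != x:
    x = ix[ix] + ix[7]
    ix = x // 5
ix = j
ix = ix * (7 == 7)
ix = ix + ix
acc = acc // acc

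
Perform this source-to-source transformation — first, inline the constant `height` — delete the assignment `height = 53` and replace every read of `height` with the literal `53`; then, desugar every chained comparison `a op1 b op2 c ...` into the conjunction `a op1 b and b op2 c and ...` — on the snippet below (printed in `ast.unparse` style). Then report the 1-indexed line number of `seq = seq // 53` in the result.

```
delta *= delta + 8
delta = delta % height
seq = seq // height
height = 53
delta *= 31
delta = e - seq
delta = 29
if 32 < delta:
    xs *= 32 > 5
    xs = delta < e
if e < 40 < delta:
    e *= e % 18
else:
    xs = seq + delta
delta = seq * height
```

3

Transformed code:
delta *= delta + 8
delta = delta % 53
seq = seq // 53
delta *= 31
delta = e - seq
delta = 29
if 32 < delta:
    xs *= 32 > 5
    xs = delta < e
if e < 40 and 40 < delta:
    e *= e % 18
else:
    xs = seq + delta
delta = seq * 53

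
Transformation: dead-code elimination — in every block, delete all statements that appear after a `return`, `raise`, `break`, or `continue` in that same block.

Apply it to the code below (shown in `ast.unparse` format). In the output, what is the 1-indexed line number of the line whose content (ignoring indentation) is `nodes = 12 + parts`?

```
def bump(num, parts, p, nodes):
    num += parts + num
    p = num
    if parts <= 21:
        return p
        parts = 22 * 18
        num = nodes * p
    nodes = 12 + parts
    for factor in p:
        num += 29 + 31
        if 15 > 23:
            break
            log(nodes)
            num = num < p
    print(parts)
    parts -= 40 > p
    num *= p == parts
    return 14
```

6

Transformed code:
def bump(num, parts, p, nodes):
    num += parts + num
    p = num
    if parts <= 21:
        return p
    nodes = 12 + parts
    for factor in p:
        num += 29 + 31
        if 15 > 23:
            break
    print(parts)
    parts -= 40 > p
    num *= p == parts
    return 14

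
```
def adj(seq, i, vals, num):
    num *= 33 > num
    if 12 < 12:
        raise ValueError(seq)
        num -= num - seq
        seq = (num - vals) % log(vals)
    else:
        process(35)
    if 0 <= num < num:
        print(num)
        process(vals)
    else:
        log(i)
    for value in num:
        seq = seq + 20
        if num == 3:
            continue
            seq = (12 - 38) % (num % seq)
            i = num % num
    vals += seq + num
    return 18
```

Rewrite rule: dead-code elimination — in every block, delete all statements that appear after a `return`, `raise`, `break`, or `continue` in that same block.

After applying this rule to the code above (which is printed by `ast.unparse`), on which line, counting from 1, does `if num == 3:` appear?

Transformed code:
def adj(seq, i, vals, num):
    num *= 33 > num
    if 12 < 12:
        raise ValueError(seq)
    else:
        process(35)
    if 0 <= num < num:
        print(num)
        process(vals)
    else:
        log(i)
    for value in num:
        seq = seq + 20
        if num == 3:
            continue
    vals += seq + num
    return 18

14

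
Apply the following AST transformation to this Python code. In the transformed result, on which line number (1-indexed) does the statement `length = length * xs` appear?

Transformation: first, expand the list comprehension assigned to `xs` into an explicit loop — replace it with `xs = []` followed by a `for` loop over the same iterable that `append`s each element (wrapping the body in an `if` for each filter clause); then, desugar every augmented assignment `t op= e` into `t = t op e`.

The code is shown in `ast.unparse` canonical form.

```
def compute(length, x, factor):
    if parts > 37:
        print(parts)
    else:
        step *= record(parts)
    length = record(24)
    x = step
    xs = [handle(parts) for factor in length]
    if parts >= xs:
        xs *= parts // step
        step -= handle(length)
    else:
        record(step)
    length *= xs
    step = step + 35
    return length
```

16

Transformed code:
def compute(length, x, factor):
    if parts > 37:
        print(parts)
    else:
        step = step * record(parts)
    length = record(24)
    x = step
    xs = []
    for factor in length:
        xs.append(handle(parts))
    if parts >= xs:
        xs = xs * (parts // step)
        step = step - handle(length)
    else:
        record(step)
    length = length * xs
    step = step + 35
    return length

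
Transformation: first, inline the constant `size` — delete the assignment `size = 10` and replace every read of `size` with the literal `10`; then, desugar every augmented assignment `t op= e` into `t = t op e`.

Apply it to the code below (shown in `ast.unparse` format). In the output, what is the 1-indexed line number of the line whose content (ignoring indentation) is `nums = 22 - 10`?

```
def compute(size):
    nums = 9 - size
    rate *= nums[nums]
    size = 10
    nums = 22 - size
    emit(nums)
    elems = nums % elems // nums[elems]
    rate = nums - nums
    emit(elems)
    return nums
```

4

Transformed code:
def compute(size):
    nums = 9 - 10
    rate = rate * nums[nums]
    nums = 22 - 10
    emit(nums)
    elems = nums % elems // nums[elems]
    rate = nums - nums
    emit(elems)
    return nums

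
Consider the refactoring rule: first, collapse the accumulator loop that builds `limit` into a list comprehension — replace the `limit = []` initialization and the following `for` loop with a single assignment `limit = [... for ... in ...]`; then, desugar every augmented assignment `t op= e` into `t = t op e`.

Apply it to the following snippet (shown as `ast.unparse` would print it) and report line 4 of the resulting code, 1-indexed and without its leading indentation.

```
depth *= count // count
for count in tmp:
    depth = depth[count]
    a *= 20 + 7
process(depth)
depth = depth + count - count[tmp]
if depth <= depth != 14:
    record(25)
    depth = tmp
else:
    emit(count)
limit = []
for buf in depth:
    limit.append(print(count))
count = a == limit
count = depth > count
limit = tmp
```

Transformed code:
depth = depth * (count // count)
for count in tmp:
    depth = depth[count]
    a = a * (20 + 7)
process(depth)
depth = depth + count - count[tmp]
if depth <= depth != 14:
    record(25)
    depth = tmp
else:
    emit(count)
limit = [print(count) for buf in depth]
count = a == limit
count = depth > count
limit = tmp

a = a * (20 + 7)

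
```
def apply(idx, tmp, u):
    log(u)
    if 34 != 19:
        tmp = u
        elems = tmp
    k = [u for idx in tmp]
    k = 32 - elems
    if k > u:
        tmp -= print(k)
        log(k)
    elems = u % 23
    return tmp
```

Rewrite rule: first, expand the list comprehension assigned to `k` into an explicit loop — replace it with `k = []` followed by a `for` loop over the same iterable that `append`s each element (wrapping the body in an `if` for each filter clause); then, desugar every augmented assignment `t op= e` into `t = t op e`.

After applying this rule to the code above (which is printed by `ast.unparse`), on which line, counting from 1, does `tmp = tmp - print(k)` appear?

Transformed code:
def apply(idx, tmp, u):
    log(u)
    if 34 != 19:
        tmp = u
        elems = tmp
    k = []
    for idx in tmp:
        k.append(u)
    k = 32 - elems
    if k > u:
        tmp = tmp - print(k)
        log(k)
    elems = u % 23
    return tmp

11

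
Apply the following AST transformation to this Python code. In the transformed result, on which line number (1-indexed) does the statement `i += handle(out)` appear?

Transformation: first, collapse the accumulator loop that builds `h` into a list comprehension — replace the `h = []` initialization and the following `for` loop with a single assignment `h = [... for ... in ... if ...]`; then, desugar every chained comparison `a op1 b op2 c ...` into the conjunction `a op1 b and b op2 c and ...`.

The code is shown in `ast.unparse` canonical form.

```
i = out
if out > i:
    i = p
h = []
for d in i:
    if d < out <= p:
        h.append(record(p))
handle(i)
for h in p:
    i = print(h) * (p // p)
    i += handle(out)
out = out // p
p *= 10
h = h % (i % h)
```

Transformed code:
i = out
if out > i:
    i = p
h = [record(p) for d in i if d < out and out <= p]
handle(i)
for h in p:
    i = print(h) * (p // p)
    i += handle(out)
out = out // p
p *= 10
h = h % (i % h)

8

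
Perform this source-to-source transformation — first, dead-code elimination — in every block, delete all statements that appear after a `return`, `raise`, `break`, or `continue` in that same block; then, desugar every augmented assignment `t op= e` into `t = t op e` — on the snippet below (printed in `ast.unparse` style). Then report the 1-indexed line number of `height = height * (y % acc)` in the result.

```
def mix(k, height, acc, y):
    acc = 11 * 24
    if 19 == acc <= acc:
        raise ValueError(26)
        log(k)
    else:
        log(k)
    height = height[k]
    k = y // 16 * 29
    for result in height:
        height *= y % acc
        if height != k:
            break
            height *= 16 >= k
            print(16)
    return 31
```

Transformed code:
def mix(k, height, acc, y):
    acc = 11 * 24
    if 19 == acc <= acc:
        raise ValueError(26)
    else:
        log(k)
    height = height[k]
    k = y // 16 * 29
    for result in height:
        height = height * (y % acc)
        if height != k:
            break
    return 31

10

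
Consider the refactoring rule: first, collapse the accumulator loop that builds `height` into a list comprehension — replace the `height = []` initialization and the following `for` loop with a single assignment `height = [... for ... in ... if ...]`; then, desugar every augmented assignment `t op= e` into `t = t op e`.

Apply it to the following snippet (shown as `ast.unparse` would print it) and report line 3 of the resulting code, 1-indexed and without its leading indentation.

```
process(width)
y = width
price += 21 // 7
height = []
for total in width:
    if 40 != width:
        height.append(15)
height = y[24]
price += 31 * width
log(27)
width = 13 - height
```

price = price + 21 // 7

Transformed code:
process(width)
y = width
price = price + 21 // 7
height = [15 for total in width if 40 != width]
height = y[24]
price = price + 31 * width
log(27)
width = 13 - height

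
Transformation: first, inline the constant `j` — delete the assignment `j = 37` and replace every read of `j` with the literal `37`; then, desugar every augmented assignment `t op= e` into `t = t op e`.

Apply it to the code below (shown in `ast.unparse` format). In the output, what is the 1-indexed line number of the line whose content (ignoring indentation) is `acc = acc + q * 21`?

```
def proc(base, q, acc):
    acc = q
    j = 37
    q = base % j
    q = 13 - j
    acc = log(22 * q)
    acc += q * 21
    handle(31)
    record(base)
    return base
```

6

Transformed code:
def proc(base, q, acc):
    acc = q
    q = base % 37
    q = 13 - 37
    acc = log(22 * q)
    acc = acc + q * 21
    handle(31)
    record(base)
    return base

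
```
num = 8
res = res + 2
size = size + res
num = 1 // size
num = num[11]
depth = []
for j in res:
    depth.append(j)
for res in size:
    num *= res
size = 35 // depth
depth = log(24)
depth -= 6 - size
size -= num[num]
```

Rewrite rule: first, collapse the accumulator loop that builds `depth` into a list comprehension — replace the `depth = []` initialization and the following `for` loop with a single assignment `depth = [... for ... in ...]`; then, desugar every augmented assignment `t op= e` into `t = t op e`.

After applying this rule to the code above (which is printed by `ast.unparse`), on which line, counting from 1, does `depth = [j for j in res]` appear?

Transformed code:
num = 8
res = res + 2
size = size + res
num = 1 // size
num = num[11]
depth = [j for j in res]
for res in size:
    num = num * res
size = 35 // depth
depth = log(24)
depth = depth - (6 - size)
size = size - num[num]

6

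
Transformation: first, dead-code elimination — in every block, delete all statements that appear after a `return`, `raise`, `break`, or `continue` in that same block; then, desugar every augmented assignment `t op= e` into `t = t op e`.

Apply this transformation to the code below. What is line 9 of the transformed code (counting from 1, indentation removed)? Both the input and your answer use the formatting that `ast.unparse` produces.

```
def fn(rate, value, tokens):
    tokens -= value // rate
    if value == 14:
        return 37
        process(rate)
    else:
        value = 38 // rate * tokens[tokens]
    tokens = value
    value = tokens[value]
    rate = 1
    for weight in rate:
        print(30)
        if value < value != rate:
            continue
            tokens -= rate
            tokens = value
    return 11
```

Transformed code:
def fn(rate, value, tokens):
    tokens = tokens - value // rate
    if value == 14:
        return 37
    else:
        value = 38 // rate * tokens[tokens]
    tokens = value
    value = tokens[value]
    rate = 1
    for weight in rate:
        print(30)
        if value < value != rate:
            continue
    return 11

rate = 1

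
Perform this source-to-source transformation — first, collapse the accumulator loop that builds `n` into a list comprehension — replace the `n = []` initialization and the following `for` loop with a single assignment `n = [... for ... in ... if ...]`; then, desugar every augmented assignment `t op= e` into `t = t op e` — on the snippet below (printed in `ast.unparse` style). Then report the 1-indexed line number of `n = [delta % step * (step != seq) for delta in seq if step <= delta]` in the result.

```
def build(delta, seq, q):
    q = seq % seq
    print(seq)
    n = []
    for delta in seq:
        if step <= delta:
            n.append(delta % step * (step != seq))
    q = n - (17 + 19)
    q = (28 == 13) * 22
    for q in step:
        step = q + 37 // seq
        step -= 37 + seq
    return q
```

4

Transformed code:
def build(delta, seq, q):
    q = seq % seq
    print(seq)
    n = [delta % step * (step != seq) for delta in seq if step <= delta]
    q = n - (17 + 19)
    q = (28 == 13) * 22
    for q in step:
        step = q + 37 // seq
        step = step - (37 + seq)
    return q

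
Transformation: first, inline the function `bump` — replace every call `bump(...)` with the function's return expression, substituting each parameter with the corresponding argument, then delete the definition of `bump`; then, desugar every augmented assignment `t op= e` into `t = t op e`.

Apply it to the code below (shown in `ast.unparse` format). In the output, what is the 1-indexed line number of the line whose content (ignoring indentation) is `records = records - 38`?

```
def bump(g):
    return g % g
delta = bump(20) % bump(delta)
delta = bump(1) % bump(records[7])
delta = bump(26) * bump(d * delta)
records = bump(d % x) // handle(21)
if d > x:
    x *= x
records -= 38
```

7

Transformed code:
delta = 20 % 20 % (delta % delta)
delta = 1 % 1 % (records[7] % records[7])
delta = 26 % 26 * (d * delta % (d * delta))
records = d % x % (d % x) // handle(21)
if d > x:
    x = x * x
records = records - 38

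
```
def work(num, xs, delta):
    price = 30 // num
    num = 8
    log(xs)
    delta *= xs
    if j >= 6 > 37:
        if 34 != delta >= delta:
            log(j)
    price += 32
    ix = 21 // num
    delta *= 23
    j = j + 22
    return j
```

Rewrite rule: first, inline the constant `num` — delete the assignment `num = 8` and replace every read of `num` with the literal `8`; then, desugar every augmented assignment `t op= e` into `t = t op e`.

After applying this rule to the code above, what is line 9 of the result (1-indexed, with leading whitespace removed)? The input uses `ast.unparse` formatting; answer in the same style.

Transformed code:
def work(num, xs, delta):
    price = 30 // 8
    log(xs)
    delta = delta * xs
    if j >= 6 > 37:
        if 34 != delta >= delta:
            log(j)
    price = price + 32
    ix = 21 // 8
    delta = delta * 23
    j = j + 22
    return j

ix = 21 // 8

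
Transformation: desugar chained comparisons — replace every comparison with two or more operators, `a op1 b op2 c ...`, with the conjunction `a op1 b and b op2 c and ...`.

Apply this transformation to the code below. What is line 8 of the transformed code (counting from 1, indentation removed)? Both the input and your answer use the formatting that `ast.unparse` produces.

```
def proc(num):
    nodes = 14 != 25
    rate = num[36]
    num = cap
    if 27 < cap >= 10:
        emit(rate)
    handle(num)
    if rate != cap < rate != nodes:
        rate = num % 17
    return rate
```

if rate != cap and cap < rate and (rate != nodes):

Transformed code:
def proc(num):
    nodes = 14 != 25
    rate = num[36]
    num = cap
    if 27 < cap and cap >= 10:
        emit(rate)
    handle(num)
    if rate != cap and cap < rate and (rate != nodes):
        rate = num % 17
    return rate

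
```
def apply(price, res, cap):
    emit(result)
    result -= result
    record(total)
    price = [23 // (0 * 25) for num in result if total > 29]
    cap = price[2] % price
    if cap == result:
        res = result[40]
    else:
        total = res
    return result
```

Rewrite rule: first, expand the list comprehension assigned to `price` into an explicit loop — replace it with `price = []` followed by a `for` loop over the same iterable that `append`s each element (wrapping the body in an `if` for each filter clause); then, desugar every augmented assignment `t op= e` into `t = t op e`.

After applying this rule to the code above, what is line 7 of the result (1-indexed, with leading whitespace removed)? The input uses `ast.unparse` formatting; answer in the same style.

Transformed code:
def apply(price, res, cap):
    emit(result)
    result = result - result
    record(total)
    price = []
    for num in result:
        if total > 29:
            price.append(23 // (0 * 25))
    cap = price[2] % price
    if cap == result:
        res = result[40]
    else:
        total = res
    return result

if total > 29:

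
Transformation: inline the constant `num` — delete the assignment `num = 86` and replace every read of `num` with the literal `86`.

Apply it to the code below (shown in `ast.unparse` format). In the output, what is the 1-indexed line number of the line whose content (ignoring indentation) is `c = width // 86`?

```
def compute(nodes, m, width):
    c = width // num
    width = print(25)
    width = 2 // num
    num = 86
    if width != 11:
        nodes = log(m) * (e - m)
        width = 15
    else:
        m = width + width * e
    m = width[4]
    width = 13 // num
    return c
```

Transformed code:
def compute(nodes, m, width):
    c = width // 86
    width = print(25)
    width = 2 // 86
    if width != 11:
        nodes = log(m) * (e - m)
        width = 15
    else:
        m = width + width * e
    m = width[4]
    width = 13 // 86
    return c

2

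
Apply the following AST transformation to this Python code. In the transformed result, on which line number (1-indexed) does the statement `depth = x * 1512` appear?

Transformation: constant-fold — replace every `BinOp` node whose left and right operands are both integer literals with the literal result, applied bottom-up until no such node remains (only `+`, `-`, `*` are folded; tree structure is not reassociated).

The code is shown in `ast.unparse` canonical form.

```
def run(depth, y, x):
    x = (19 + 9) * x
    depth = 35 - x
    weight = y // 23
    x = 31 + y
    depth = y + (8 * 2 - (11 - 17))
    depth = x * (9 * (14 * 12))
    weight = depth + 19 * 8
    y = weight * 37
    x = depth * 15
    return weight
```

Transformed code:
def run(depth, y, x):
    x = 28 * x
    depth = 35 - x
    weight = y // 23
    x = 31 + y
    depth = y + 22
    depth = x * 1512
    weight = depth + 152
    y = weight * 37
    x = depth * 15
    return weight

7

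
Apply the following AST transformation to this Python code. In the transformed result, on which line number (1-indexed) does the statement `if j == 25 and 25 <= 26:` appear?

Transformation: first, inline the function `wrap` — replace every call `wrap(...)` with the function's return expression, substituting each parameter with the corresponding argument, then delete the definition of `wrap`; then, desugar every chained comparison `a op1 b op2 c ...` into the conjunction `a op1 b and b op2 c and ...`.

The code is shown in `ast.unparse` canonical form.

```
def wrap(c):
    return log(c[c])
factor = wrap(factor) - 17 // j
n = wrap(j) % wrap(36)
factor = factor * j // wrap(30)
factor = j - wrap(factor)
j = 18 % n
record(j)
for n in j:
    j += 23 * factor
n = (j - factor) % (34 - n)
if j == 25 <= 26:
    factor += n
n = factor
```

10

Transformed code:
factor = log(factor[factor]) - 17 // j
n = log(j[j]) % log(36[36])
factor = factor * j // log(30[30])
factor = j - log(factor[factor])
j = 18 % n
record(j)
for n in j:
    j += 23 * factor
n = (j - factor) % (34 - n)
if j == 25 and 25 <= 26:
    factor += n
n = factor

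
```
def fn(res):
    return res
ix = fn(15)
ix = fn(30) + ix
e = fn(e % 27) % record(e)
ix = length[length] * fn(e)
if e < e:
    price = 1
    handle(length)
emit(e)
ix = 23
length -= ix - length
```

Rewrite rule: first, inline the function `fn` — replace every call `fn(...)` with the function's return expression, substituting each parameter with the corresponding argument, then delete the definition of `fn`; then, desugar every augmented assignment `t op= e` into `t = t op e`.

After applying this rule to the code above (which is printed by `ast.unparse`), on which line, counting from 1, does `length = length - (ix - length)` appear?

Transformed code:
ix = 15
ix = 30 + ix
e = e % 27 % record(e)
ix = length[length] * e
if e < e:
    price = 1
    handle(length)
emit(e)
ix = 23
length = length - (ix - length)

10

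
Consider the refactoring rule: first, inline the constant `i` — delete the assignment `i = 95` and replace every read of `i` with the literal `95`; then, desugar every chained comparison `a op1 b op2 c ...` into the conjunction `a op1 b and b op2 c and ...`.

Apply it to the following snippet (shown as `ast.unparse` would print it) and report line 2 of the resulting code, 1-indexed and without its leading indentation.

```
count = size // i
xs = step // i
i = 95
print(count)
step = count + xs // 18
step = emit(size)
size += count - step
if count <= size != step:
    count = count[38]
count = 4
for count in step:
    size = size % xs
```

Transformed code:
count = size // 95
xs = step // 95
print(count)
step = count + xs // 18
step = emit(size)
size += count - step
if count <= size and size != step:
    count = count[38]
count = 4
for count in step:
    size = size % xs

xs = step // 95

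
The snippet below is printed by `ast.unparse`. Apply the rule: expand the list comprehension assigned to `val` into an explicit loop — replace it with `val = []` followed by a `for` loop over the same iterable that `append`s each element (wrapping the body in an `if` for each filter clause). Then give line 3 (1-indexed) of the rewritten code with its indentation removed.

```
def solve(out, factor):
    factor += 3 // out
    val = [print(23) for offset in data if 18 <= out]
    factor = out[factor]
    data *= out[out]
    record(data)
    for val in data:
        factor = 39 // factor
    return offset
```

Transformed code:
def solve(out, factor):
    factor += 3 // out
    val = []
    for offset in data:
        if 18 <= out:
            val.append(print(23))
    factor = out[factor]
    data *= out[out]
    record(data)
    for val in data:
        factor = 39 // factor
    return offset

val = []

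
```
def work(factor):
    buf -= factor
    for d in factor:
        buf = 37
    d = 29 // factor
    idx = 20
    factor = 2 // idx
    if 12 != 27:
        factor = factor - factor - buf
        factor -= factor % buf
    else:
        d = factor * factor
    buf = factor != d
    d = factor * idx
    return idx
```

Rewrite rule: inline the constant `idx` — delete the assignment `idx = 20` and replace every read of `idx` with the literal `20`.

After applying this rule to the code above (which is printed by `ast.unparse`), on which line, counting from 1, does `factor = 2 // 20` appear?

Transformed code:
def work(factor):
    buf -= factor
    for d in factor:
        buf = 37
    d = 29 // factor
    factor = 2 // 20
    if 12 != 27:
        factor = factor - factor - buf
        factor -= factor % buf
    else:
        d = factor * factor
    buf = factor != d
    d = factor * 20
    return 20

6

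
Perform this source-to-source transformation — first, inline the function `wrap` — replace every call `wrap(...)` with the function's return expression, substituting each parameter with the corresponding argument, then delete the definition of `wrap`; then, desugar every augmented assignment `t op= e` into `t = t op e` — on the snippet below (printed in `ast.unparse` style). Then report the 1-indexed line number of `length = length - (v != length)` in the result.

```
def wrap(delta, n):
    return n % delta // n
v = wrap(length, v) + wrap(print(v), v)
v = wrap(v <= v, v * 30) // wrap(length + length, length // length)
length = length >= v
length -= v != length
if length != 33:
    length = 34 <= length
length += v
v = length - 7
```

Transformed code:
v = v % length // v + v % print(v) // v
v = v * 30 % (v <= v) // (v * 30) // (length // length % (length + length) // (length // length))
length = length >= v
length = length - (v != length)
if length != 33:
    length = 34 <= length
length = length + v
v = length - 7

4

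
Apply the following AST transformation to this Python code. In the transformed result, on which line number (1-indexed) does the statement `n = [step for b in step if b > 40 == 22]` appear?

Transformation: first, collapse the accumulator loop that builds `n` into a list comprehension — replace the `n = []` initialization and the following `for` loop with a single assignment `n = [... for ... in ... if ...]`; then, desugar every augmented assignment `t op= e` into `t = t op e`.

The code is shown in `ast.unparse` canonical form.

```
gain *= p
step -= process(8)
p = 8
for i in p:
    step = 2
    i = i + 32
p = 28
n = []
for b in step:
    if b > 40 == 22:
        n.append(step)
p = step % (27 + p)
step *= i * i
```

Transformed code:
gain = gain * p
step = step - process(8)
p = 8
for i in p:
    step = 2
    i = i + 32
p = 28
n = [step for b in step if b > 40 == 22]
p = step % (27 + p)
step = step * (i * i)

8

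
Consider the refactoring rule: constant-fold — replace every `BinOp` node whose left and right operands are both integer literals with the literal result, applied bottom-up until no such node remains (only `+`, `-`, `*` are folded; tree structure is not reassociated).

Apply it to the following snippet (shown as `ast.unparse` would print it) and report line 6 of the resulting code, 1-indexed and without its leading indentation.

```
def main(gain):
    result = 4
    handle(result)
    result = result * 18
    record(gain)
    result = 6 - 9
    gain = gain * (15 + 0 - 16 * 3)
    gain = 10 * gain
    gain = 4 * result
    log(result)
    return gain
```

result = -3

Transformed code:
def main(gain):
    result = 4
    handle(result)
    result = result * 18
    record(gain)
    result = -3
    gain = gain * -33
    gain = 10 * gain
    gain = 4 * result
    log(result)
    return gain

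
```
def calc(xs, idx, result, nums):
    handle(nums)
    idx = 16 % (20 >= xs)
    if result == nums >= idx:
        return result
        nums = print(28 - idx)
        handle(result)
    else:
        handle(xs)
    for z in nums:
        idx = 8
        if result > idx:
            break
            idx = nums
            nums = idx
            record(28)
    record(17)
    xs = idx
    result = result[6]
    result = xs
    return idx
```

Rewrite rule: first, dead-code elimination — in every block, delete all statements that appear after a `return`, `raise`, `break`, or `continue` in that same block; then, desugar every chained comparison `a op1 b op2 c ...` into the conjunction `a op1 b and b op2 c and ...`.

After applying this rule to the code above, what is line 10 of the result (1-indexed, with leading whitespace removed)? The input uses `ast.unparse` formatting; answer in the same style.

Transformed code:
def calc(xs, idx, result, nums):
    handle(nums)
    idx = 16 % (20 >= xs)
    if result == nums and nums >= idx:
        return result
    else:
        handle(xs)
    for z in nums:
        idx = 8
        if result > idx:
            break
    record(17)
    xs = idx
    result = result[6]
    result = xs
    return idx

if result > idx:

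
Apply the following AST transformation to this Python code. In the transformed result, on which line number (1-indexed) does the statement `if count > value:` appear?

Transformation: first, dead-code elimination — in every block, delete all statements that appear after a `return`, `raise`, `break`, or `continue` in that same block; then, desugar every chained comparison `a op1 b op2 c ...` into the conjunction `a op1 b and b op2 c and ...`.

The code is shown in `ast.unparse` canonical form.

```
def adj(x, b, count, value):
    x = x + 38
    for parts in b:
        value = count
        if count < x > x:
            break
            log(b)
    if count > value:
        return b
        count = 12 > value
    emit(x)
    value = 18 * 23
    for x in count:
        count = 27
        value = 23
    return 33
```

Transformed code:
def adj(x, b, count, value):
    x = x + 38
    for parts in b:
        value = count
        if count < x and x > x:
            break
    if count > value:
        return b
    emit(x)
    value = 18 * 23
    for x in count:
        count = 27
        value = 23
    return 33

7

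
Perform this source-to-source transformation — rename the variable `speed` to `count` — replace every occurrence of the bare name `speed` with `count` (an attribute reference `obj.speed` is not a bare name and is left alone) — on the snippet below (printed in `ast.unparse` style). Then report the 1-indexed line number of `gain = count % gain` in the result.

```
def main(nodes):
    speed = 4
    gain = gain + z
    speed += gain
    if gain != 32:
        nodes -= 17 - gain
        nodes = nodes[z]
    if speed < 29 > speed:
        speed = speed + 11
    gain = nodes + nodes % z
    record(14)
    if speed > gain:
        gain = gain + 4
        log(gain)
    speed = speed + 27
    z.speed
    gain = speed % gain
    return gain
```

17

Transformed code:
def main(nodes):
    count = 4
    gain = gain + z
    count += gain
    if gain != 32:
        nodes -= 17 - gain
        nodes = nodes[z]
    if count < 29 > count:
        count = count + 11
    gain = nodes + nodes % z
    record(14)
    if count > gain:
        gain = gain + 4
        log(gain)
    count = count + 27
    z.speed
    gain = count % gain
    return gain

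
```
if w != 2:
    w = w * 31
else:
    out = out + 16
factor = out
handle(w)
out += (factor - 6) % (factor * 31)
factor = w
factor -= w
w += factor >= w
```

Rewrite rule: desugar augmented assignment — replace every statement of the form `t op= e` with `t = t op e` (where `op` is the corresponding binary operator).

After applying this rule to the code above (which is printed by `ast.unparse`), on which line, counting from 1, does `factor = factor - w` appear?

9

Transformed code:
if w != 2:
    w = w * 31
else:
    out = out + 16
factor = out
handle(w)
out = out + (factor - 6) % (factor * 31)
factor = w
factor = factor - w
w = w + (factor >= w)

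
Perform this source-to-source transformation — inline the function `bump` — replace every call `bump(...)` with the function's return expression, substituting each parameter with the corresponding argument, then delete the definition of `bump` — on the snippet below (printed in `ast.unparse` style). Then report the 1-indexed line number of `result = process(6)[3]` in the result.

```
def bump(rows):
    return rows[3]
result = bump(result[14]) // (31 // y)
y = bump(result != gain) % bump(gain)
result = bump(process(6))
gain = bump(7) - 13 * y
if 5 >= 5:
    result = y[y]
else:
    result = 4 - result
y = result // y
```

Transformed code:
result = result[14][3] // (31 // y)
y = (result != gain)[3] % gain[3]
result = process(6)[3]
gain = 7[3] - 13 * y
if 5 >= 5:
    result = y[y]
else:
    result = 4 - result
y = result // y

3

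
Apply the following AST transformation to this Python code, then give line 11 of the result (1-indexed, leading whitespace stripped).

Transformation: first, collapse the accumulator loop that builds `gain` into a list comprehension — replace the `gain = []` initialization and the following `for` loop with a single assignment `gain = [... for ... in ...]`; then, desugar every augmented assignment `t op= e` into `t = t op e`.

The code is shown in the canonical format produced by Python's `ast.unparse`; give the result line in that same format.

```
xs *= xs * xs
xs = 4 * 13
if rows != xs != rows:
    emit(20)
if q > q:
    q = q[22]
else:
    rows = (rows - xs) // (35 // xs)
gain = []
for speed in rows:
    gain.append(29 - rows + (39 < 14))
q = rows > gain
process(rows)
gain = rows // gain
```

Transformed code:
xs = xs * (xs * xs)
xs = 4 * 13
if rows != xs != rows:
    emit(20)
if q > q:
    q = q[22]
else:
    rows = (rows - xs) // (35 // xs)
gain = [29 - rows + (39 < 14) for speed in rows]
q = rows > gain
process(rows)
gain = rows // gain

process(rows)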